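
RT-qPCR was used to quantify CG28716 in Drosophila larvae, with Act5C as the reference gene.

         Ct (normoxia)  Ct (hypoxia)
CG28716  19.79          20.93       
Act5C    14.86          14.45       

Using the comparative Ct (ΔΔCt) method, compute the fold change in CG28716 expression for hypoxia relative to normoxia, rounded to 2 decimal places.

ΔCt(normoxia) = 19.790 − 14.860 = 4.930
ΔCt(hypoxia) = 20.930 − 14.450 = 6.480
ΔΔCt = 6.480 − 4.930 = 1.550
Fold change = 2^(−1.550) = 0.342

0.34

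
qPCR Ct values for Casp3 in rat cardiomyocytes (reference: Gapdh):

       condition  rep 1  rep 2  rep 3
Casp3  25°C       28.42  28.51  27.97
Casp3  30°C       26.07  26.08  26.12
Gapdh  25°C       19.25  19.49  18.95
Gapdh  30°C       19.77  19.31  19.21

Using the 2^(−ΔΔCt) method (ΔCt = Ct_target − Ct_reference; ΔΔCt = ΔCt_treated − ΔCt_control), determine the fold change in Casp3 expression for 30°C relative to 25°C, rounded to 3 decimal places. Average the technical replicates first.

5.315

Mean Ct: Casp3 25°C 28.300; Casp3 30°C 26.090; Gapdh 25°C 19.230; Gapdh 30°C 19.430
ΔCt(25°C) = 28.300 − 19.230 = 9.070
ΔCt(30°C) = 26.090 − 19.430 = 6.660
ΔΔCt = 6.660 − 9.070 = -2.410
Fold change = 2^(−(-2.410)) = 2^2.410 = 5.3147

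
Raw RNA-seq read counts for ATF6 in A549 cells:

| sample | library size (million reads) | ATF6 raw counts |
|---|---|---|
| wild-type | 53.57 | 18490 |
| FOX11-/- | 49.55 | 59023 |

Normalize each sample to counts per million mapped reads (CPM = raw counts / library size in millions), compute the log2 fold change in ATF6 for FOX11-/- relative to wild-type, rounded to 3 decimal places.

CPM(wild-type) = 18490 / 53.57 = 345.1559
CPM(FOX11-/-) = 59023 / 49.55 = 1191.1806
Fold change = 1191.1806 / 345.1559 = 3.45114
log2(3.45114) = 1.7871

1.787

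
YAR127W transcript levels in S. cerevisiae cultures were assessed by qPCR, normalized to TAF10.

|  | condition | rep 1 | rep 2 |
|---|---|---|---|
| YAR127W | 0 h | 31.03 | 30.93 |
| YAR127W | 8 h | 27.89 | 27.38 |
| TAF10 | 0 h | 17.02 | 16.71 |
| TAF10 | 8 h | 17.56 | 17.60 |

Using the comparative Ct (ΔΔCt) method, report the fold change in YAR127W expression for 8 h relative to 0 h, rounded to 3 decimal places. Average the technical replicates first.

Mean Ct: YAR127W 0 h 30.980; YAR127W 8 h 27.635; TAF10 0 h 16.865; TAF10 8 h 17.580
ΔCt(0 h) = 30.980 − 16.865 = 14.115
ΔCt(8 h) = 27.635 − 17.580 = 10.055
ΔΔCt = 10.055 − 14.115 = -4.060
Fold change = 2^(−(-4.060)) = 2^4.060 = 16.6795

16.679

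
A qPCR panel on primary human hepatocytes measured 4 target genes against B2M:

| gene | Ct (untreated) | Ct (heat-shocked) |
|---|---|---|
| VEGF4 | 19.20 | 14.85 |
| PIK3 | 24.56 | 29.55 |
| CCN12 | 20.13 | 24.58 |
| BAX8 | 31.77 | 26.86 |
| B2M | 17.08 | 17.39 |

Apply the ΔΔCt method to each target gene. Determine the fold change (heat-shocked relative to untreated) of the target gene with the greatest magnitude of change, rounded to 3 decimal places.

37.271

VEGF4: ΔΔCt = (14.85−17.39) − (19.20−17.08) = -2.54 − 2.12 = -4.66; fold change = 2^4.66 = 25.281
PIK3: ΔΔCt = (29.55−17.39) − (24.56−17.08) = 12.16 − 7.48 = 4.68; fold change = 2^-4.68 = 0.039
CCN12: ΔΔCt = (24.58−17.39) − (20.13−17.08) = 7.19 − 3.05 = 4.14; fold change = 2^-4.14 = 0.057
BAX8: ΔΔCt = (26.86−17.39) − (31.77−17.08) = 9.47 − 14.69 = -5.22; fold change = 2^5.22 = 37.271
BAX8 has the largest |ΔΔCt| = 5.22.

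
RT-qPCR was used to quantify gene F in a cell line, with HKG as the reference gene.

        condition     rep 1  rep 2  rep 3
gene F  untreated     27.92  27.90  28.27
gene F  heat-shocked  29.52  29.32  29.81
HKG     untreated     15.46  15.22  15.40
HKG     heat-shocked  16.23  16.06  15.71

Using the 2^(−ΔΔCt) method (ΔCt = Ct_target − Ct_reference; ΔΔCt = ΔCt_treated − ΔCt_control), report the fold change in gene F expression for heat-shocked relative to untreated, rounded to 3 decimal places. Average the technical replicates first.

0.543

Mean Ct: gene F untreated 28.030; gene F heat-shocked 29.550; HKG untreated 15.360; HKG heat-shocked 16.000
ΔCt(untreated) = 28.030 − 15.360 = 12.670
ΔCt(heat-shocked) = 29.550 − 16.000 = 13.550
ΔΔCt = 13.550 − 12.670 = 0.880
Fold change = 2^(−0.880) = 0.5434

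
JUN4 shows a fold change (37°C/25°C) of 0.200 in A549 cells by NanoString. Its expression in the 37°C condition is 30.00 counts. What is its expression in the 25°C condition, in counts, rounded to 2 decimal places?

150.00

25°C expression = 30.00 / 0.200 = 150.00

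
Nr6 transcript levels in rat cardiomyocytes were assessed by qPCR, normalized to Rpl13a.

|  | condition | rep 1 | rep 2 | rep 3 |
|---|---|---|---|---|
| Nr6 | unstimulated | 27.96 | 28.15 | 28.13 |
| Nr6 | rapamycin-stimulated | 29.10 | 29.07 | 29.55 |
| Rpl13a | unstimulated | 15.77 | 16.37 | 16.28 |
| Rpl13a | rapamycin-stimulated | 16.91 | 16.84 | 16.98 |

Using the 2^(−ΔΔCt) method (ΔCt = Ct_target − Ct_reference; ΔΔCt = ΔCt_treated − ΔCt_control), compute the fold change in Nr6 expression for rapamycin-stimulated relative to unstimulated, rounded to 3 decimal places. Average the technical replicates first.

0.763

Mean Ct: Nr6 unstimulated 28.080; Nr6 rapamycin-stimulated 29.240; Rpl13a unstimulated 16.140; Rpl13a rapamycin-stimulated 16.910
ΔCt(unstimulated) = 28.080 − 16.140 = 11.940
ΔCt(rapamycin-stimulated) = 29.240 − 16.910 = 12.330
ΔΔCt = 12.330 − 11.940 = 0.390
Fold change = 2^(−0.390) = 0.7631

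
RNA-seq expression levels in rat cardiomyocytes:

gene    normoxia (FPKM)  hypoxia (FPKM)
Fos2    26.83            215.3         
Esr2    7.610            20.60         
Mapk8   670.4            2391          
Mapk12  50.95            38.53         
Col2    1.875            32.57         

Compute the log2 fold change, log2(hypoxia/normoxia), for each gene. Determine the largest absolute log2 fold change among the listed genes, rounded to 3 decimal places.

4.119

log2(215.3/26.83) = 3.004  (Fos2)
log2(20.60/7.610) = 1.437  (Esr2)
log2(2391/670.4) = 1.835  (Mapk8)
log2(38.53/50.95) = -0.403  (Mapk12)
log2(32.57/1.875) = 4.119  (Col2)
The largest magnitude belongs to Col2.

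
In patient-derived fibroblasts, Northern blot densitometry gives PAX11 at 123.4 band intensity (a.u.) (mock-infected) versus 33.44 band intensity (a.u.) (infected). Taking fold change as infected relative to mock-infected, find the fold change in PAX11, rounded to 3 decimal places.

Fold change = 33.44 / 123.4 = 0.2710
PAX11 is downregulated.

0.271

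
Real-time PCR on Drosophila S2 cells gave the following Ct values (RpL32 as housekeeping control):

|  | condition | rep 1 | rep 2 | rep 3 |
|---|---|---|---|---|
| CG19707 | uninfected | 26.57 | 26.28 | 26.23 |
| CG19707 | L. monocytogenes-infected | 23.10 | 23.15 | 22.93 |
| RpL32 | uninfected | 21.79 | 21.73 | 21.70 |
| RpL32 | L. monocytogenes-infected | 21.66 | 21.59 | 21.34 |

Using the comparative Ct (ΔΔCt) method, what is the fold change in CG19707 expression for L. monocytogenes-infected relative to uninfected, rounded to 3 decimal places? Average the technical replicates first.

8.515

Mean Ct: CG19707 uninfected 26.360; CG19707 L. monocytogenes-infected 23.060; RpL32 uninfected 21.740; RpL32 L. monocytogenes-infected 21.530
ΔCt(uninfected) = 26.360 − 21.740 = 4.620
ΔCt(L. monocytogenes-infected) = 23.060 − 21.530 = 1.530
ΔΔCt = 1.530 − 4.620 = -3.090
Fold change = 2^(−(-3.090)) = 2^3.090 = 8.5150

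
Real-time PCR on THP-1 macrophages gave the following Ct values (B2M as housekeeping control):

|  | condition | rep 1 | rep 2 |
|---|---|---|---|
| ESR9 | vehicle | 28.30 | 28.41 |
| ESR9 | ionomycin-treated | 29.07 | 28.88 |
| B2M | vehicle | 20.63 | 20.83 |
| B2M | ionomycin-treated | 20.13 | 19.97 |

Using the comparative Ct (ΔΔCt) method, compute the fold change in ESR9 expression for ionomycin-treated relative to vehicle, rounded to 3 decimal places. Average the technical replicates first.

Mean Ct: ESR9 vehicle 28.355; ESR9 ionomycin-treated 28.975; B2M vehicle 20.730; B2M ionomycin-treated 20.050
ΔCt(vehicle) = 28.355 − 20.730 = 7.625
ΔCt(ionomycin-treated) = 28.975 − 20.050 = 8.925
ΔΔCt = 8.925 − 7.625 = 1.300
Fold change = 2^(−1.300) = 0.4061

0.406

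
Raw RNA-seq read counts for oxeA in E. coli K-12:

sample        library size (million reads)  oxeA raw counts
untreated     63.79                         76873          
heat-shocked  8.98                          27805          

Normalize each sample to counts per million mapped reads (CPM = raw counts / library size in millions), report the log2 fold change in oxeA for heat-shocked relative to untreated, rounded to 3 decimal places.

CPM(untreated) = 76873 / 63.79 = 1205.0948
CPM(heat-shocked) = 27805 / 8.98 = 3096.3252
Fold change = 3096.3252 / 1205.0948 = 2.56936
log2(2.56936) = 1.3614

1.361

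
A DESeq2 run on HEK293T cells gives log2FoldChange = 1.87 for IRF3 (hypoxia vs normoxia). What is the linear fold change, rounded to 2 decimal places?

Fold change = 2^(1.87) = 3.655

3.66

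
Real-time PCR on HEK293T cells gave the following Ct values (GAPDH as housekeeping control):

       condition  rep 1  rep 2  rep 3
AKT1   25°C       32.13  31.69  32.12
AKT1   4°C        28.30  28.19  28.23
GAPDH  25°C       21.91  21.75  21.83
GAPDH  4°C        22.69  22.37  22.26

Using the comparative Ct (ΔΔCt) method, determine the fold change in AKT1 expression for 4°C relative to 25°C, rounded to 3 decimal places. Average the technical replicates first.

20.393

Mean Ct: AKT1 25°C 31.980; AKT1 4°C 28.240; GAPDH 25°C 21.830; GAPDH 4°C 22.440
ΔCt(25°C) = 31.980 − 21.830 = 10.150
ΔCt(4°C) = 28.240 − 22.440 = 5.800
ΔΔCt = 5.800 − 10.150 = -4.350
Fold change = 2^(−(-4.350)) = 2^4.350 = 20.3930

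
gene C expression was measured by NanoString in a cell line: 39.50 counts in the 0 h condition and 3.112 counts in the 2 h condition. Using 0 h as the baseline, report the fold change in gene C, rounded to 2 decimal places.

0.08

Fold change = 3.112 / 39.50 = 0.079
gene C is downregulated.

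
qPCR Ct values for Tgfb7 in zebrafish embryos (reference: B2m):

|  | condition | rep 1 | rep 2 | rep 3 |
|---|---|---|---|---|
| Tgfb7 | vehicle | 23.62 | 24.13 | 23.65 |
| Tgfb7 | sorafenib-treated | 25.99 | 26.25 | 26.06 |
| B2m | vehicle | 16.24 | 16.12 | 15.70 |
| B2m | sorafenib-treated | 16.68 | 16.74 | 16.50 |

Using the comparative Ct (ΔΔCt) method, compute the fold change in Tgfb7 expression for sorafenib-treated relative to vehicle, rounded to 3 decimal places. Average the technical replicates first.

Mean Ct: Tgfb7 vehicle 23.800; Tgfb7 sorafenib-treated 26.100; B2m vehicle 16.020; B2m sorafenib-treated 16.640
ΔCt(vehicle) = 23.800 − 16.020 = 7.780
ΔCt(sorafenib-treated) = 26.100 − 16.640 = 9.460
ΔΔCt = 9.460 − 7.780 = 1.680
Fold change = 2^(−1.680) = 0.3121

0.312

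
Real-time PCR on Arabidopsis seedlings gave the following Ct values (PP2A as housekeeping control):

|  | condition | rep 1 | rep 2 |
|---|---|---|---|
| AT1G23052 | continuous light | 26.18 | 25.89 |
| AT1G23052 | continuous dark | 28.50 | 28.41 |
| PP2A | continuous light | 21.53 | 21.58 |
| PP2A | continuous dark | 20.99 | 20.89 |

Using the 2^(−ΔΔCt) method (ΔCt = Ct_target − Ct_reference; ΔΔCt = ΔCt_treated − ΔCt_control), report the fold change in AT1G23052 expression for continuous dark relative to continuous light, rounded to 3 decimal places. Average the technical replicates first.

Mean Ct: AT1G23052 continuous light 26.035; AT1G23052 continuous dark 28.455; PP2A continuous light 21.555; PP2A continuous dark 20.940
ΔCt(continuous light) = 26.035 − 21.555 = 4.480
ΔCt(continuous dark) = 28.455 − 20.940 = 7.515
ΔΔCt = 7.515 − 4.480 = 3.035
Fold change = 2^(−3.035) = 0.1220

0.122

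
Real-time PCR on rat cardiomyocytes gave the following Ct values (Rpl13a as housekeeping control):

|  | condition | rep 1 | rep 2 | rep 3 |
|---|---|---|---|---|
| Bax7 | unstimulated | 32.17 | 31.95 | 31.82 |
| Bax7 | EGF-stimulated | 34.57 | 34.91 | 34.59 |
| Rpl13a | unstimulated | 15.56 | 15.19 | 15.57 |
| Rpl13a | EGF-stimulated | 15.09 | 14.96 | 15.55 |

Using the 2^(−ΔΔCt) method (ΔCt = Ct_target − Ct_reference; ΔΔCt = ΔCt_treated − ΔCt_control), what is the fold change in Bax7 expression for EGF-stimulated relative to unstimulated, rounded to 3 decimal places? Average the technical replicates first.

0.129

Mean Ct: Bax7 unstimulated 31.980; Bax7 EGF-stimulated 34.690; Rpl13a unstimulated 15.440; Rpl13a EGF-stimulated 15.200
ΔCt(unstimulated) = 31.980 − 15.440 = 16.540
ΔCt(EGF-stimulated) = 34.690 − 15.200 = 19.490
ΔΔCt = 19.490 − 16.540 = 2.950
Fold change = 2^(−2.950) = 0.1294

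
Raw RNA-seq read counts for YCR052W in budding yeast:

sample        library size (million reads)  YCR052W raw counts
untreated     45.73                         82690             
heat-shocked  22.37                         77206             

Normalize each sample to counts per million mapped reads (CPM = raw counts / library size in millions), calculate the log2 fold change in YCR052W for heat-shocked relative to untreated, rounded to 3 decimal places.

0.933

CPM(untreated) = 82690 / 45.73 = 1808.2222
CPM(heat-shocked) = 77206 / 22.37 = 3451.3187
Fold change = 3451.3187 / 1808.2222 = 1.90868
log2(1.90868) = 0.9326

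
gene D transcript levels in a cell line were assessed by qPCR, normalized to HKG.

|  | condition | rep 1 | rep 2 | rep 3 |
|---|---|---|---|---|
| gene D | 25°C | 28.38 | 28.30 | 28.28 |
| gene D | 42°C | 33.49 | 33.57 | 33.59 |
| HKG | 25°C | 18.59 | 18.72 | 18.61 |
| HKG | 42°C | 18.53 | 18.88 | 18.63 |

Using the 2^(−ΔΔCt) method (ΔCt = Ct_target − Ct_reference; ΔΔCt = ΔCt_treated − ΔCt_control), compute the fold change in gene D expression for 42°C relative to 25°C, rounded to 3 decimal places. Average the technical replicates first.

Mean Ct: gene D 25°C 28.320; gene D 42°C 33.550; HKG 25°C 18.640; HKG 42°C 18.680
ΔCt(25°C) = 28.320 − 18.640 = 9.680
ΔCt(42°C) = 33.550 − 18.680 = 14.870
ΔΔCt = 14.870 − 9.680 = 5.190
Fold change = 2^(−5.190) = 0.0274

0.027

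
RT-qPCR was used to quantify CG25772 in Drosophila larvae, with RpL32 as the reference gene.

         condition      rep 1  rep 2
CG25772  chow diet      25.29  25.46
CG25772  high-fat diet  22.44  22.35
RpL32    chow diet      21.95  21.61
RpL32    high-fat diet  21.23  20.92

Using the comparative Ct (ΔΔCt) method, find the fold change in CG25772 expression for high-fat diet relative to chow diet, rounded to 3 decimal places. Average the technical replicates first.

4.840

Mean Ct: CG25772 chow diet 25.375; CG25772 high-fat diet 22.395; RpL32 chow diet 21.780; RpL32 high-fat diet 21.075
ΔCt(chow diet) = 25.375 − 21.780 = 3.595
ΔCt(high-fat diet) = 22.395 − 21.075 = 1.320
ΔΔCt = 1.320 − 3.595 = -2.275
Fold change = 2^(−(-2.275)) = 2^2.275 = 4.8400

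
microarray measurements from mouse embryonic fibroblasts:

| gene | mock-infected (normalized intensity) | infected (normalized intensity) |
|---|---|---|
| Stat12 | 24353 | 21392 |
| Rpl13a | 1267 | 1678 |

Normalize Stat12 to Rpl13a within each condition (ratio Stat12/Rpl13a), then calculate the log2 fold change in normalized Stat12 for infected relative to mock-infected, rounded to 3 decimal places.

Stat12/Rpl13a (mock-infected) = 24353 / 1267 = 19.221
Stat12/Rpl13a (infected) = 21392 / 1678 = 12.749
Fold change = 12.749 / 19.221 = 0.6633
log2(0.6633) = -0.5924

-0.592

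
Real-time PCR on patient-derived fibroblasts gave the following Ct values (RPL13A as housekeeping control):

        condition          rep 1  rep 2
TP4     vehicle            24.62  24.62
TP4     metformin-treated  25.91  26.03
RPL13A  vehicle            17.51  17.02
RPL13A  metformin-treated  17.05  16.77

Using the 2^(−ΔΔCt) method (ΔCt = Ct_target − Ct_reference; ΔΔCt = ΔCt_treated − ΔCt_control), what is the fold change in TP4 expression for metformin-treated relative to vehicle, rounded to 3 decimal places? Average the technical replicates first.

Mean Ct: TP4 vehicle 24.620; TP4 metformin-treated 25.970; RPL13A vehicle 17.265; RPL13A metformin-treated 16.910
ΔCt(vehicle) = 24.620 − 17.265 = 7.355
ΔCt(metformin-treated) = 25.970 − 16.910 = 9.060
ΔΔCt = 9.060 − 7.355 = 1.705
Fold change = 2^(−1.705) = 0.3067

0.307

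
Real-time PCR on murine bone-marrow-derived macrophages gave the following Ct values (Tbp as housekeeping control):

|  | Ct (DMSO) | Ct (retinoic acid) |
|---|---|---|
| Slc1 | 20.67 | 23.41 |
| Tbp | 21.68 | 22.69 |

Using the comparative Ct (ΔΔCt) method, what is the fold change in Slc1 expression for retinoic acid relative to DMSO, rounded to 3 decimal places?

ΔCt(DMSO) = 20.670 − 21.680 = -1.010
ΔCt(retinoic acid) = 23.410 − 22.690 = 0.720
ΔΔCt = 0.720 − (-1.010) = 1.730
Fold change = 2^(−1.730) = 0.3015

0.301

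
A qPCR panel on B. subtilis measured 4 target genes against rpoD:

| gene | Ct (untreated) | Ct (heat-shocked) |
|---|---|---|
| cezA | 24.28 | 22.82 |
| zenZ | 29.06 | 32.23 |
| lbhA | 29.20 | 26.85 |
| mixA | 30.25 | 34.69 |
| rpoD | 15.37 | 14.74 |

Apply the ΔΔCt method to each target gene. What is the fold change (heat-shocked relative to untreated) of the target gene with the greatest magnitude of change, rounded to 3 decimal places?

cezA: ΔΔCt = (22.82−14.74) − (24.28−15.37) = 8.08 − 8.91 = -0.83; fold change = 2^0.83 = 1.778
zenZ: ΔΔCt = (32.23−14.74) − (29.06−15.37) = 17.49 − 13.69 = 3.80; fold change = 2^-3.80 = 0.072
lbhA: ΔΔCt = (26.85−14.74) − (29.20−15.37) = 12.11 − 13.83 = -1.72; fold change = 2^1.72 = 3.294
mixA: ΔΔCt = (34.69−14.74) − (30.25−15.37) = 19.95 − 14.88 = 5.07; fold change = 2^-5.07 = 0.030
mixA has the largest |ΔΔCt| = 5.07.

0.030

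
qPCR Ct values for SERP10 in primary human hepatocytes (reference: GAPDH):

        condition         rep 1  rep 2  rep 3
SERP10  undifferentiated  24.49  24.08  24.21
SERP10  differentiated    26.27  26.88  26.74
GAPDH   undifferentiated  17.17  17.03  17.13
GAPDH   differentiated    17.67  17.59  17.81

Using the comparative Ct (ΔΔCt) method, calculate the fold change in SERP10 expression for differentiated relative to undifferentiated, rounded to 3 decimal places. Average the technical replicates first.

Mean Ct: SERP10 undifferentiated 24.260; SERP10 differentiated 26.630; GAPDH undifferentiated 17.110; GAPDH differentiated 17.690
ΔCt(undifferentiated) = 24.260 − 17.110 = 7.150
ΔCt(differentiated) = 26.630 − 17.690 = 8.940
ΔΔCt = 8.940 − 7.150 = 1.790
Fold change = 2^(−1.790) = 0.2892

0.289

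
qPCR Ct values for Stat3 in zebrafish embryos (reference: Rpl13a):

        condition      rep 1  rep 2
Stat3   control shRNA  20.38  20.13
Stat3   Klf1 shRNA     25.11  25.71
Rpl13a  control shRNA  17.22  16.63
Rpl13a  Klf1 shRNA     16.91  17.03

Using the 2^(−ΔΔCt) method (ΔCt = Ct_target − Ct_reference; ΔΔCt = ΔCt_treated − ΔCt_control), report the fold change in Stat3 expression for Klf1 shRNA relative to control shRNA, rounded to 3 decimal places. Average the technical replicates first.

0.029

Mean Ct: Stat3 control shRNA 20.255; Stat3 Klf1 shRNA 25.410; Rpl13a control shRNA 16.925; Rpl13a Klf1 shRNA 16.970
ΔCt(control shRNA) = 20.255 − 16.925 = 3.330
ΔCt(Klf1 shRNA) = 25.410 − 16.970 = 8.440
ΔΔCt = 8.440 − 3.330 = 5.110
Fold change = 2^(−5.110) = 0.0290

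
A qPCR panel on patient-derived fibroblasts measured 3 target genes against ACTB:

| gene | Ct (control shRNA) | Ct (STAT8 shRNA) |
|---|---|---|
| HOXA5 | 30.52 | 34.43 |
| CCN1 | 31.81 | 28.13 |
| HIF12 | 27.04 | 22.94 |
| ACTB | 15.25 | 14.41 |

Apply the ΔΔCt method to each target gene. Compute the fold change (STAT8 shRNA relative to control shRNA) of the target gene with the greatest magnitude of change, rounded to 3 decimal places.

0.037

HOXA5: ΔΔCt = (34.43−14.41) − (30.52−15.25) = 20.02 − 15.27 = 4.75; fold change = 2^-4.75 = 0.037
CCN1: ΔΔCt = (28.13−14.41) − (31.81−15.25) = 13.72 − 16.56 = -2.84; fold change = 2^2.84 = 7.160
HIF12: ΔΔCt = (22.94−14.41) − (27.04−15.25) = 8.53 − 11.79 = -3.26; fold change = 2^3.26 = 9.580
HOXA5 has the largest |ΔΔCt| = 4.75.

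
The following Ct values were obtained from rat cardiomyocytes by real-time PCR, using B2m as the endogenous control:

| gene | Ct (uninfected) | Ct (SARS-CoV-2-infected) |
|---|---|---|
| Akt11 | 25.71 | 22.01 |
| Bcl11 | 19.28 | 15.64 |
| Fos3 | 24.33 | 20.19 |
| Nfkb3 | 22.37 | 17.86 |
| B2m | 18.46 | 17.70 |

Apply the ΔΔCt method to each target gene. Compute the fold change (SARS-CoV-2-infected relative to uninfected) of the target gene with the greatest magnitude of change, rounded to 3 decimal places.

13.454

Akt11: ΔΔCt = (22.01−17.70) − (25.71−18.46) = 4.31 − 7.25 = -2.94; fold change = 2^2.94 = 7.674
Bcl11: ΔΔCt = (15.64−17.70) − (19.28−18.46) = -2.06 − 0.82 = -2.88; fold change = 2^2.88 = 7.362
Fos3: ΔΔCt = (20.19−17.70) − (24.33−18.46) = 2.49 − 5.87 = -3.38; fold change = 2^3.38 = 10.411
Nfkb3: ΔΔCt = (17.86−17.70) − (22.37−18.46) = 0.16 − 3.91 = -3.75; fold change = 2^3.75 = 13.454
Nfkb3 has the largest |ΔΔCt| = 3.75.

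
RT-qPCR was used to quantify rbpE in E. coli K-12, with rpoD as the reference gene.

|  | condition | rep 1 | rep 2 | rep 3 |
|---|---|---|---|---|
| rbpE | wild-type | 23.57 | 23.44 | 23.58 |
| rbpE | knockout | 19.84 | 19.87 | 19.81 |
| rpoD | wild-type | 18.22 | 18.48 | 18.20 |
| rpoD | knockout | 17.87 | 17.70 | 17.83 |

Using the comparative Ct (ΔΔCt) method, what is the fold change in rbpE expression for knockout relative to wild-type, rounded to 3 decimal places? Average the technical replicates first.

Mean Ct: rbpE wild-type 23.530; rbpE knockout 19.840; rpoD wild-type 18.300; rpoD knockout 17.800
ΔCt(wild-type) = 23.530 − 18.300 = 5.230
ΔCt(knockout) = 19.840 − 17.800 = 2.040
ΔΔCt = 2.040 − 5.230 = -3.190
Fold change = 2^(−(-3.190)) = 2^3.190 = 9.1261

9.126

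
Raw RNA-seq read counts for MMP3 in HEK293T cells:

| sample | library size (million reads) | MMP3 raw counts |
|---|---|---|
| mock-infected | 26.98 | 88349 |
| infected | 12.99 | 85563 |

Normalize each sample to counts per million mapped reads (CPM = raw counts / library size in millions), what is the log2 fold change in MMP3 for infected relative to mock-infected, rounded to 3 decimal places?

CPM(mock-infected) = 88349 / 26.98 = 3274.6108
CPM(infected) = 85563 / 12.99 = 6586.8360
Fold change = 6586.8360 / 3274.6108 = 2.01149
log2(2.01149) = 1.0083

1.008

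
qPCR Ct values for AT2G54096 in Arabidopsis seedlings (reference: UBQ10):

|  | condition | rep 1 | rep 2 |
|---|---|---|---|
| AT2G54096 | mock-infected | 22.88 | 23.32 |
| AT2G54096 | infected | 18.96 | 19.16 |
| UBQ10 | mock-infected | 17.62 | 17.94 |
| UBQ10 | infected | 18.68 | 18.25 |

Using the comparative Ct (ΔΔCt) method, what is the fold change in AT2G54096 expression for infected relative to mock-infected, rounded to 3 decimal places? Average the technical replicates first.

26.446

Mean Ct: AT2G54096 mock-infected 23.100; AT2G54096 infected 19.060; UBQ10 mock-infected 17.780; UBQ10 infected 18.465
ΔCt(mock-infected) = 23.100 − 17.780 = 5.320
ΔCt(infected) = 19.060 − 18.465 = 0.595
ΔΔCt = 0.595 − 5.320 = -4.725
Fold change = 2^(−(-4.725)) = 2^4.725 = 26.4464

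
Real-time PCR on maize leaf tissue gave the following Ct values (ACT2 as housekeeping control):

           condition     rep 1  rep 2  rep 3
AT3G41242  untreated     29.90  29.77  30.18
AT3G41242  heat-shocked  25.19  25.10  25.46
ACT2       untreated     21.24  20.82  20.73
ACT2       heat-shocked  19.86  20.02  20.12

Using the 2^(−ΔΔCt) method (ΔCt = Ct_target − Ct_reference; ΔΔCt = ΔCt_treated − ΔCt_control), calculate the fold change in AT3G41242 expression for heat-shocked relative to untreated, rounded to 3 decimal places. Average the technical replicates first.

13.642

Mean Ct: AT3G41242 untreated 29.950; AT3G41242 heat-shocked 25.250; ACT2 untreated 20.930; ACT2 heat-shocked 20.000
ΔCt(untreated) = 29.950 − 20.930 = 9.020
ΔCt(heat-shocked) = 25.250 − 20.000 = 5.250
ΔΔCt = 5.250 − 9.020 = -3.770
Fold change = 2^(−(-3.770)) = 2^3.770 = 13.6422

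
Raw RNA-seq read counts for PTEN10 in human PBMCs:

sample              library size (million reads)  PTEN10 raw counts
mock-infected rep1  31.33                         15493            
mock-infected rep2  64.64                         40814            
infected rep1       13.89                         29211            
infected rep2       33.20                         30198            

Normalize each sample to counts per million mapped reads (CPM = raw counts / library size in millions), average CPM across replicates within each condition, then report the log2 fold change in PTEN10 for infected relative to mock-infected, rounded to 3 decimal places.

1.420

CPM(mock-infected rep1) = 15493 / 31.33 = 494.5101
CPM(mock-infected rep2) = 40814 / 64.64 = 631.4047
CPM(infected rep1) = 29211 / 13.89 = 2103.0238
CPM(infected rep2) = 30198 / 33.20 = 909.5783
mean CPM(mock-infected) = 562.9574; mean CPM(infected) = 1506.3010
Fold change = 1506.3010 / 562.9574 = 2.67569
log2(2.67569) = 1.4199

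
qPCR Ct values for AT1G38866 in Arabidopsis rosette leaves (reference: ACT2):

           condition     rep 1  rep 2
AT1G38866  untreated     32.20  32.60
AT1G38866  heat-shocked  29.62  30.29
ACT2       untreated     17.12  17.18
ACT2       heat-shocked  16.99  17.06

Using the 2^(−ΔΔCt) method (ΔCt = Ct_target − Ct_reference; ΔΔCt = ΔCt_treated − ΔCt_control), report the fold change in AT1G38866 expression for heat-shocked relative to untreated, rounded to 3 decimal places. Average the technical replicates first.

Mean Ct: AT1G38866 untreated 32.400; AT1G38866 heat-shocked 29.955; ACT2 untreated 17.150; ACT2 heat-shocked 17.025
ΔCt(untreated) = 32.400 − 17.150 = 15.250
ΔCt(heat-shocked) = 29.955 − 17.025 = 12.930
ΔΔCt = 12.930 − 15.250 = -2.320
Fold change = 2^(−(-2.320)) = 2^2.320 = 4.9933

4.993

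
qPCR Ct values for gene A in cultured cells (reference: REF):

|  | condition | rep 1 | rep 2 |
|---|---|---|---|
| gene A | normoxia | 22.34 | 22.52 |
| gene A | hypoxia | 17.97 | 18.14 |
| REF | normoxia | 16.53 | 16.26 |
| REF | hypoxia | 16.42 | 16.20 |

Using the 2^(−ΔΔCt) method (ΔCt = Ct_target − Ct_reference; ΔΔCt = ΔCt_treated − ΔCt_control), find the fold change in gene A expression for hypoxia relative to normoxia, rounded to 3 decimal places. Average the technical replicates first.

Mean Ct: gene A normoxia 22.430; gene A hypoxia 18.055; REF normoxia 16.395; REF hypoxia 16.310
ΔCt(normoxia) = 22.430 − 16.395 = 6.035
ΔCt(hypoxia) = 18.055 − 16.310 = 1.745
ΔΔCt = 1.745 − 6.035 = -4.290
Fold change = 2^(−(-4.290)) = 2^4.290 = 19.5622

19.562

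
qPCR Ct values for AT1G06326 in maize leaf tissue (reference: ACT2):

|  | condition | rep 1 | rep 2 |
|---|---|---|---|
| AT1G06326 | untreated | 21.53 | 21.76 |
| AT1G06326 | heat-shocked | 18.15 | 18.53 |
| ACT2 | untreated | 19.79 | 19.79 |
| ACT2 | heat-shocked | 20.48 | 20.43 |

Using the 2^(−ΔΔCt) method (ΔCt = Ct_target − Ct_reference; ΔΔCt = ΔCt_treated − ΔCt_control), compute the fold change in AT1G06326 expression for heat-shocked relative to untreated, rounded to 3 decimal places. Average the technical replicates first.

15.671

Mean Ct: AT1G06326 untreated 21.645; AT1G06326 heat-shocked 18.340; ACT2 untreated 19.790; ACT2 heat-shocked 20.455
ΔCt(untreated) = 21.645 − 19.790 = 1.855
ΔCt(heat-shocked) = 18.340 − 20.455 = -2.115
ΔΔCt = -2.115 − 1.855 = -3.970
Fold change = 2^(−(-3.970)) = 2^3.970 = 15.6707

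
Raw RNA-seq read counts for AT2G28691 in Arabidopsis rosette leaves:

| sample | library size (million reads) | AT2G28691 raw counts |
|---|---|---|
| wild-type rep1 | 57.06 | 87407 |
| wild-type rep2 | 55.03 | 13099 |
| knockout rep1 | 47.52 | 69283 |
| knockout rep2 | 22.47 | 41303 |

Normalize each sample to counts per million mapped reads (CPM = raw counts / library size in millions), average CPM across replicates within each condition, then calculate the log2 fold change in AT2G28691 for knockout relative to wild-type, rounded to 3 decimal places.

0.897

CPM(wild-type rep1) = 87407 / 57.06 = 1531.8437
CPM(wild-type rep2) = 13099 / 55.03 = 238.0338
CPM(knockout rep1) = 69283 / 47.52 = 1457.9756
CPM(knockout rep2) = 41303 / 22.47 = 1838.1397
mean CPM(wild-type) = 884.9387; mean CPM(knockout) = 1648.0577
Fold change = 1648.0577 / 884.9387 = 1.86234
log2(1.86234) = 0.8971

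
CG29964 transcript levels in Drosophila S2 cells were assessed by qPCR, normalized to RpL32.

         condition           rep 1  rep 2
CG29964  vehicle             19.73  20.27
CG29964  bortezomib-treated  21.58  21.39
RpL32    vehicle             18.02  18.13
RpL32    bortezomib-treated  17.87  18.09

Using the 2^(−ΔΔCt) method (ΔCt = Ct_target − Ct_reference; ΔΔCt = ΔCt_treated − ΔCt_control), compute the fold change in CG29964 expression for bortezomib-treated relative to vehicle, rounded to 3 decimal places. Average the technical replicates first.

Mean Ct: CG29964 vehicle 20.000; CG29964 bortezomib-treated 21.485; RpL32 vehicle 18.075; RpL32 bortezomib-treated 17.980
ΔCt(vehicle) = 20.000 − 18.075 = 1.925
ΔCt(bortezomib-treated) = 21.485 − 17.980 = 3.505
ΔΔCt = 3.505 − 1.925 = 1.580
Fold change = 2^(−1.580) = 0.3345

0.334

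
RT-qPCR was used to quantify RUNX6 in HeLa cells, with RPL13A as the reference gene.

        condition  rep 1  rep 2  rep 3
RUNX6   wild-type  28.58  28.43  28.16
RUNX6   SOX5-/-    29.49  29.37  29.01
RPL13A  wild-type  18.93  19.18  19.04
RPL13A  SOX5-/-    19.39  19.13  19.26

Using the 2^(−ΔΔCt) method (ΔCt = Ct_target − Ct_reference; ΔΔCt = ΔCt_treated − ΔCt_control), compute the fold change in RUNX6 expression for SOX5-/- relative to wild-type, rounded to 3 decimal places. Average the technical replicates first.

Mean Ct: RUNX6 wild-type 28.390; RUNX6 SOX5-/- 29.290; RPL13A wild-type 19.050; RPL13A SOX5-/- 19.260
ΔCt(wild-type) = 28.390 − 19.050 = 9.340
ΔCt(SOX5-/-) = 29.290 − 19.260 = 10.030
ΔΔCt = 10.030 − 9.340 = 0.690
Fold change = 2^(−0.690) = 0.6199

0.620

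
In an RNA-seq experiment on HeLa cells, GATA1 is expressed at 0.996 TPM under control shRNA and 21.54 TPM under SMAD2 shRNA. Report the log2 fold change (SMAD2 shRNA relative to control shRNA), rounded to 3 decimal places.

4.435

Fold change = 21.54 / 0.996 = 21.6265
log2(21.6265) = 4.4347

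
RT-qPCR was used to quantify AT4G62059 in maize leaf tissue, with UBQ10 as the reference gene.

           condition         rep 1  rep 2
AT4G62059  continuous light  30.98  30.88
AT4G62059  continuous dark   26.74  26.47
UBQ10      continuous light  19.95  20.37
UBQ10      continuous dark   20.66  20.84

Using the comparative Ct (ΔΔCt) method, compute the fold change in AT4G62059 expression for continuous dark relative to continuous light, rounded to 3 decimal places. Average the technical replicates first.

Mean Ct: AT4G62059 continuous light 30.930; AT4G62059 continuous dark 26.605; UBQ10 continuous light 20.160; UBQ10 continuous dark 20.750
ΔCt(continuous light) = 30.930 − 20.160 = 10.770
ΔCt(continuous dark) = 26.605 − 20.750 = 5.855
ΔΔCt = 5.855 − 10.770 = -4.915
Fold change = 2^(−(-4.915)) = 2^4.915 = 30.1691

30.169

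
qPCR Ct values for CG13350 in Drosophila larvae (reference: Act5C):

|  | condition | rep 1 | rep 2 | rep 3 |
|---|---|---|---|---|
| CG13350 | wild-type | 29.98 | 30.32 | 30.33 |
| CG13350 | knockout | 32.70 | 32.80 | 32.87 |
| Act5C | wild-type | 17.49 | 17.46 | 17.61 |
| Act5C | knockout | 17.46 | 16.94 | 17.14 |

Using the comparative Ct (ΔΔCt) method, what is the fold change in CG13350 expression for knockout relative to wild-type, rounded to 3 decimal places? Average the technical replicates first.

0.132

Mean Ct: CG13350 wild-type 30.210; CG13350 knockout 32.790; Act5C wild-type 17.520; Act5C knockout 17.180
ΔCt(wild-type) = 30.210 − 17.520 = 12.690
ΔCt(knockout) = 32.790 − 17.180 = 15.610
ΔΔCt = 15.610 − 12.690 = 2.920
Fold change = 2^(−2.920) = 0.1321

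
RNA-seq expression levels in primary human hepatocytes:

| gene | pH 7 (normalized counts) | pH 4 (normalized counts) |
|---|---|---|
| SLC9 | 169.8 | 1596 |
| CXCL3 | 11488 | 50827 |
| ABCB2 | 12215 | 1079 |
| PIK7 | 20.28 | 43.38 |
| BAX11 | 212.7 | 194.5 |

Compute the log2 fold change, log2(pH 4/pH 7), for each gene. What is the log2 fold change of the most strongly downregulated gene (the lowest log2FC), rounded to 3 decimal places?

-3.501

log2(1596/169.8) = 3.233  (SLC9)
log2(50827/11488) = 2.145  (CXCL3)
log2(1079/12215) = -3.501  (ABCB2)
log2(43.38/20.28) = 1.097  (PIK7)
log2(194.5/212.7) = -0.129  (BAX11)
ABCB2 is most strongly downregulated.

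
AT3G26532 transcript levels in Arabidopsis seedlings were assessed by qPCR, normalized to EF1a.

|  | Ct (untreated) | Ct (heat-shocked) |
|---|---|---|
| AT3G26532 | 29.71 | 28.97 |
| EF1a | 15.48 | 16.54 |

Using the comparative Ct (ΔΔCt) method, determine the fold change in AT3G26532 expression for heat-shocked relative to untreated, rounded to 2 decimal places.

3.48

ΔCt(untreated) = 29.710 − 15.480 = 14.230
ΔCt(heat-shocked) = 28.970 − 16.540 = 12.430
ΔΔCt = 12.430 − 14.230 = -1.800
Fold change = 2^(−(-1.800)) = 2^1.800 = 3.482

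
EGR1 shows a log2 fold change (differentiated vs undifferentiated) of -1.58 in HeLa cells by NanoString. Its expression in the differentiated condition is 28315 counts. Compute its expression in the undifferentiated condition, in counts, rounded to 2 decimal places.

84653.31

Fold change = 2^(-1.58) = 0.3345
undifferentiated expression = 28315 / 0.3345 = 84653.31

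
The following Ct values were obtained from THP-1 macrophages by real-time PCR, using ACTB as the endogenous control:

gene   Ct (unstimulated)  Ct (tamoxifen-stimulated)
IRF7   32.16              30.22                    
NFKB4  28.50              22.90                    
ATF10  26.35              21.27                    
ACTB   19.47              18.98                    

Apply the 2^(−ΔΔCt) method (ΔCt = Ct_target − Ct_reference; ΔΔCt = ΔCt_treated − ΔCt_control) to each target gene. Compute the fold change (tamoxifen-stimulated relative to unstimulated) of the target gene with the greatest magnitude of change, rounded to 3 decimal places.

IRF7: ΔΔCt = (30.22−18.98) − (32.16−19.47) = 11.24 − 12.69 = -1.45; fold change = 2^1.45 = 2.732
NFKB4: ΔΔCt = (22.90−18.98) − (28.50−19.47) = 3.92 − 9.03 = -5.11; fold change = 2^5.11 = 34.535
ATF10: ΔΔCt = (21.27−18.98) − (26.35−19.47) = 2.29 − 6.88 = -4.59; fold change = 2^4.59 = 24.084
NFKB4 has the largest |ΔΔCt| = 5.11.

34.535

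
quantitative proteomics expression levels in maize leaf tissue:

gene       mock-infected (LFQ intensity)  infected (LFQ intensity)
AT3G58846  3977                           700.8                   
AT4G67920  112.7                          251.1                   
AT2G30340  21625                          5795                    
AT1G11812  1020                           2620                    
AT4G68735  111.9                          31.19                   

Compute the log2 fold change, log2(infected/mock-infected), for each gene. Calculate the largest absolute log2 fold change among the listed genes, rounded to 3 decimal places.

log2(700.8/3977) = -2.505  (AT3G58846)
log2(251.1/112.7) = 1.156  (AT4G67920)
log2(5795/21625) = -1.900  (AT2G30340)
log2(2620/1020) = 1.361  (AT1G11812)
log2(31.19/111.9) = -1.843  (AT4G68735)
The largest magnitude belongs to AT3G58846.

2.505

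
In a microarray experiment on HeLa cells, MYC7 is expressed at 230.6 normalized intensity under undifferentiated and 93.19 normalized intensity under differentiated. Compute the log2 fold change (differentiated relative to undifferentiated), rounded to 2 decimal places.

Fold change = 93.19 / 230.6 = 0.4041
log2(0.4041) = -1.307

-1.31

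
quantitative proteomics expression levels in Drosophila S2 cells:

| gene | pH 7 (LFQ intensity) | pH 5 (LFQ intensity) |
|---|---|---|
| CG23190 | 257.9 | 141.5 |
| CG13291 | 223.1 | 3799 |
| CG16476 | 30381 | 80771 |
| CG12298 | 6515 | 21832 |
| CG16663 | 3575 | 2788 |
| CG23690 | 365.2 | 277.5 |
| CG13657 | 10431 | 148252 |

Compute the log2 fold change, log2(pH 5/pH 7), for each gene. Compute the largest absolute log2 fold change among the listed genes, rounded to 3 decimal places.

4.090

log2(141.5/257.9) = -0.866  (CG23190)
log2(3799/223.1) = 4.090  (CG13291)
log2(80771/30381) = 1.411  (CG16476)
log2(21832/6515) = 1.745  (CG12298)
log2(2788/3575) = -0.359  (CG16663)
log2(277.5/365.2) = -0.396  (CG23690)
log2(148252/10431) = 3.829  (CG13657)
The largest magnitude belongs to CG13291.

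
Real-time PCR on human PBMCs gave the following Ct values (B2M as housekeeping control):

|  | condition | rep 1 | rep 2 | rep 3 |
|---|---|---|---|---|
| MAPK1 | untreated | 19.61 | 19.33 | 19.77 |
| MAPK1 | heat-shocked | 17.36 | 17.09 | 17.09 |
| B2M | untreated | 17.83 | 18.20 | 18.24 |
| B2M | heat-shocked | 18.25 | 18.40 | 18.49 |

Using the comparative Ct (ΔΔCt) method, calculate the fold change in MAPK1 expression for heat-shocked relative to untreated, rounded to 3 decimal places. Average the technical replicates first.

Mean Ct: MAPK1 untreated 19.570; MAPK1 heat-shocked 17.180; B2M untreated 18.090; B2M heat-shocked 18.380
ΔCt(untreated) = 19.570 − 18.090 = 1.480
ΔCt(heat-shocked) = 17.180 − 18.380 = -1.200
ΔΔCt = -1.200 − 1.480 = -2.680
Fold change = 2^(−(-2.680)) = 2^2.680 = 6.4086

6.409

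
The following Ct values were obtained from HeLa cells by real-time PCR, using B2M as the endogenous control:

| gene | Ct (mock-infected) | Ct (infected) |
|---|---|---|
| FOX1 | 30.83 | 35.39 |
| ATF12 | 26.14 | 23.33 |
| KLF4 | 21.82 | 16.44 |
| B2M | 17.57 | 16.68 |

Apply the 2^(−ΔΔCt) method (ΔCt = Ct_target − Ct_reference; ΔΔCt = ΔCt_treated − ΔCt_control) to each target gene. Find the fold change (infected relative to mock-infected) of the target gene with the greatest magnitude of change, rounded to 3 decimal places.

0.023

FOX1: ΔΔCt = (35.39−16.68) − (30.83−17.57) = 18.71 − 13.26 = 5.45; fold change = 2^-5.45 = 0.023
ATF12: ΔΔCt = (23.33−16.68) − (26.14−17.57) = 6.65 − 8.57 = -1.92; fold change = 2^1.92 = 3.784
KLF4: ΔΔCt = (16.44−16.68) − (21.82−17.57) = -0.24 − 4.25 = -4.49; fold change = 2^4.49 = 22.471
FOX1 has the largest |ΔΔCt| = 5.45.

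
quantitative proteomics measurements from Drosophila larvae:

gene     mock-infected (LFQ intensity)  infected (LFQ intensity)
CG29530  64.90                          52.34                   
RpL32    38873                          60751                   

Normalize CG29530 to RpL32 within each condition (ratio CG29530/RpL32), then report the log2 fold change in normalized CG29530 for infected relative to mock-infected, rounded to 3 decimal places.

-0.954

CG29530/RpL32 (mock-infected) = 64.90 / 38873 = 0.0016695
CG29530/RpL32 (infected) = 52.34 / 60751 = 0.00086155
Fold change = 0.00086155 / 0.0016695 = 0.5160
log2(0.5160) = -0.9544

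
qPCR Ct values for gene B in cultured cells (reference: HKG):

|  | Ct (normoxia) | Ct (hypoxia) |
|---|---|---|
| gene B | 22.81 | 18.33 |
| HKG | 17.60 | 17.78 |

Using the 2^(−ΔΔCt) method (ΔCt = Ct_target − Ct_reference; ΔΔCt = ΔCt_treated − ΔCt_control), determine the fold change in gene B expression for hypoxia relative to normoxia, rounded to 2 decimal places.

25.28

ΔCt(normoxia) = 22.810 − 17.600 = 5.210
ΔCt(hypoxia) = 18.330 − 17.780 = 0.550
ΔΔCt = 0.550 − 5.210 = -4.660
Fold change = 2^(−(-4.660)) = 2^4.660 = 25.281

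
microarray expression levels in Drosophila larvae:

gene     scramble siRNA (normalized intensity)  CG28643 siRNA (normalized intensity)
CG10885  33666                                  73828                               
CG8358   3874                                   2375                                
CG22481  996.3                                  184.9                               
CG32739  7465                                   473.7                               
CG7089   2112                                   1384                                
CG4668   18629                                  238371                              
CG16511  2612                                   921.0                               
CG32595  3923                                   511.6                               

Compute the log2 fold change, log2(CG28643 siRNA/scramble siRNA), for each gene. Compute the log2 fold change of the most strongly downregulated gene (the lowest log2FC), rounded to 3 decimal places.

-3.978

log2(73828/33666) = 1.133  (CG10885)
log2(2375/3874) = -0.706  (CG8358)
log2(184.9/996.3) = -2.430  (CG22481)
log2(473.7/7465) = -3.978  (CG32739)
log2(1384/2112) = -0.610  (CG7089)
log2(238371/18629) = 3.678  (CG4668)
log2(921.0/2612) = -1.504  (CG16511)
log2(511.6/3923) = -2.939  (CG32595)
CG32739 is most strongly downregulated.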